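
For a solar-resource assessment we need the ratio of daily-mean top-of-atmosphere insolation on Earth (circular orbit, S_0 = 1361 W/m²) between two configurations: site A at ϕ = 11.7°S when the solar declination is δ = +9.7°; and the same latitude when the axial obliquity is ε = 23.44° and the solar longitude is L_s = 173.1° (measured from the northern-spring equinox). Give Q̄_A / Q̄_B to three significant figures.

— Configuration A (ϕ=-11.7°):
cos h₀ = −tan(-11.7°) tan(+9.700°) = 0.0354, h₀ = 1.5354 rad.
Bracket: h₀ sin ϕ sin δ + cos ϕ cos δ sin h₀ = 1.5354×-0.20279×0.16849 + 0.97922×0.98570×0.99937 = -0.052462 + 0.964609 = 0.912147.
Q̄ = (S_0/π) × [bracket] = (1361/π) × 0.912147 = 395.16 W/m².
— Configuration B (ϕ=-11.7°):
Solar declination: sin δ = sin ε · sin L_s = sin 23.44° × sin 173.1° = 0.04779, so δ = +2.739°.
cos h₀ = −tan(-11.7°) tan(+2.739°) = 0.0099, h₀ = 1.5609 rad.
Bracket: h₀ sin ϕ sin δ + cos ϕ cos δ sin h₀ = 1.5609×-0.20279×0.04779 + 0.97922×0.99886×0.99995 = -0.015127 + 0.978055 = 0.962928.
Q̄ = (S_0/π) × [bracket] = (1361/π) × 0.962928 = 417.16 W/m².
Ratio Q̄_A / Q̄_B = 395.16 / 417.16 = 0.9473.

Q̄_A / Q̄_B ≈ 0.947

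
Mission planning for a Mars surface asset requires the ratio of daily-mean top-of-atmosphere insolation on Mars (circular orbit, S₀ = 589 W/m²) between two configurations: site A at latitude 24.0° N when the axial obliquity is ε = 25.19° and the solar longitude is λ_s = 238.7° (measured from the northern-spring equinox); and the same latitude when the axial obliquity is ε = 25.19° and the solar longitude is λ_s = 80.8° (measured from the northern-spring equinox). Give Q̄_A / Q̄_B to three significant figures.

Q̄_A / Q̄_B ≈ 0.566

— Configuration A (φ=+24.0°):
Solar declination: sin δ = sin ε · sin λ_s = sin 25.19° × sin 238.7° = -0.36368, so δ = -21.326°.
cos H₀ = −tan(+24.0°) tan(-21.326°) = 0.1738, H₀ = 1.3961 rad.
Bracket: H₀ sin φ sin δ + cos φ cos δ sin H₀ = 1.3961×0.40674×-0.36368 + 0.91355×0.93153×0.98478 = -0.206516 + 0.838047 = 0.631531.
Q̄ = (S₀/π) × [bracket] = (589/π) × 0.631531 = 118.40 W/m².
— Configuration B (φ=+24.0°):
Solar declination: sin δ = sin ε · sin λ_s = sin 25.19° × sin 80.8° = 0.42015, so δ = +24.844°.
cos H₀ = −tan(+24.0°) tan(+24.844°) = -0.2061, H₀ = 1.7784 rad.
Bracket: H₀ sin φ sin δ + cos φ cos δ sin H₀ = 1.7784×0.40674×0.42015 + 0.91355×0.90746×0.97852 = 0.303914 + 0.811203 = 1.115117.
Q̄ = (S₀/π) × [bracket] = (589/π) × 1.115117 = 209.07 W/m².
Ratio Q̄_A / Q̄_B = 118.40 / 209.07 = 0.5663.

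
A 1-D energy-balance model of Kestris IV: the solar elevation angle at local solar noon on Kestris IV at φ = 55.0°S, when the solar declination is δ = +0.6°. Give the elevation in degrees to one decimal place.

34.4°

At local noon the hour angle is zero, so the zenith angle equals |φ − δ| = |-55.0° − (+0.600°)| = 55.600°.
Elevation = 90° − 55.600° = 34.4°.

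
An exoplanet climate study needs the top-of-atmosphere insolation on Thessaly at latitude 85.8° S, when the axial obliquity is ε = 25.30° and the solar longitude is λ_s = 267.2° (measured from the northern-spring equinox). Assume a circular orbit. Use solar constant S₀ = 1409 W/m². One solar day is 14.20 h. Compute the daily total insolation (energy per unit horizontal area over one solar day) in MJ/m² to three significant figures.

30.7 MJ/m²

Solar declination: sin δ = sin ε · sin λ_s = sin 25.30° × sin 267.2° = -0.42685, so δ = -25.268°.
cos H₀ = −tan(-85.8°) tan(-25.268°) = -6.4275 ≤ −1 ⇒ polar day, H₀ = π.
Bracket: H₀ sin φ sin δ + cos φ cos δ sin H₀ = 3.1416×-0.99731×-0.42685 + 0.07324×0.90432×0.00000 = 1.337385 + 0.000000 = 1.337385.
Q̄ = (S₀/π) × [bracket] = (1409/π) × 1.337385 = 599.82 W/m².
Daily total = Q̄ × 14.20 h × 3600 s/h = 599.82 × 14.20 × 3600 / 10⁶ = 30.66 MJ/m².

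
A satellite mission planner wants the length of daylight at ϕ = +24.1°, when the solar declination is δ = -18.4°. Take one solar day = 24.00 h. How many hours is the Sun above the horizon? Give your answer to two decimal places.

cos h₀ = −tan ϕ · tan δ = −tan(+24.1°) × tan(-18.400°) = 0.1488, so h₀ = 1.4214 rad = 81.44°.
Daylight = 2h₀/(2π) × 24.00 h = (1.4214/π) × 24.00 = 10.86 h.

10.86 h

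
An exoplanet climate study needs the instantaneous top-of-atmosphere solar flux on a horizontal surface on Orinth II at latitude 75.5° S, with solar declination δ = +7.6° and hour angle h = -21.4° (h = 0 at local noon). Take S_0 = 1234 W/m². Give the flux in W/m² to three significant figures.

127 W/m²

cos θ_z = sin ϕ sin δ + cos ϕ cos δ cos h = -0.128044 + 0.231070 = 0.103026.
Flux = S_0 · cos θ_z = 1234 × 0.103026 = 127.1 W/m².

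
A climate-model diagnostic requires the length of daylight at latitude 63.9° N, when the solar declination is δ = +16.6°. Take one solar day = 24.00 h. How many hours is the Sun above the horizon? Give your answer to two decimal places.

cos H₀ = −tan φ · tan δ = −tan(+63.9°) × tan(+16.600°) = -0.6085, so H₀ = 2.2250 rad = 127.48°.
Daylight = 2H₀/(2π) × 24.00 h = (2.2250/π) × 24.00 = 17.00 h.

17.00 h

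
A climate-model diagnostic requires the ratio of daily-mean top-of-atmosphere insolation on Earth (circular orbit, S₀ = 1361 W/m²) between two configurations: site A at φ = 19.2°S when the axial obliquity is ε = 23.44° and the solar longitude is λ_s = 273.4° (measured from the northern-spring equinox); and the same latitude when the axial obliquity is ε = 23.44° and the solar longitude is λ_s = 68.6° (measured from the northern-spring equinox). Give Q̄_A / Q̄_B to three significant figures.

— Configuration A (φ=-19.2°):
Solar declination: sin δ = sin ε · sin λ_s = sin 23.44° × sin 273.4° = -0.39709, so δ = -23.396°.
cos H₀ = −tan(-19.2°) tan(-23.396°) = -0.1507, H₀ = 1.7220 rad.
Bracket: H₀ sin φ sin δ + cos φ cos δ sin H₀ = 1.7220×-0.32887×-0.39709 + 0.94438×0.91778×0.98858 = 0.224878 + 0.856835 = 1.081713.
Q̄ = (S₀/π) × [bracket] = (1361/π) × 1.081713 = 468.62 W/m².
— Configuration B (φ=-19.2°):
Solar declination: sin δ = sin ε · sin λ_s = sin 23.44° × sin 68.6° = 0.37036, so δ = +21.738°.
cos H₀ = −tan(-19.2°) tan(+21.738°) = 0.1388, H₀ = 1.4315 rad.
Bracket: H₀ sin φ sin δ + cos φ cos δ sin H₀ = 1.4315×-0.32887×0.37036 + 0.94438×0.92889×0.99031 = -0.174357 + 0.868725 = 0.694368.
Q̄ = (S₀/π) × [bracket] = (1361/π) × 0.694368 = 300.81 W/m².
Ratio Q̄_A / Q̄_B = 468.62 / 300.81 = 1.558.

Q̄_A / Q̄_B ≈ 1.56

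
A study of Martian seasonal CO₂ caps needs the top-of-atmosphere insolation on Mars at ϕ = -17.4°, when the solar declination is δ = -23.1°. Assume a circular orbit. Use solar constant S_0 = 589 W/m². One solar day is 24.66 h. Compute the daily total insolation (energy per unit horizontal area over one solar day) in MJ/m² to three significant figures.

17.8 MJ/m²

cos h₀ = −tan(-17.4°) tan(-23.100°) = -0.1337, h₀ = 1.7049 rad.
Bracket: h₀ sin ϕ sin δ + cos ϕ cos δ sin h₀ = 1.7049×-0.29904×-0.39234 + 0.95424×0.91982×0.99103 = 0.200028 + 0.869856 = 1.069884.
Q̄ = (S_0/π) × [bracket] = (589/π) × 1.069884 = 200.59 W/m².
Daily total = Q̄ × 24.66 h × 3600 s/h = 200.59 × 24.66 × 3600 / 10⁶ = 17.81 MJ/m².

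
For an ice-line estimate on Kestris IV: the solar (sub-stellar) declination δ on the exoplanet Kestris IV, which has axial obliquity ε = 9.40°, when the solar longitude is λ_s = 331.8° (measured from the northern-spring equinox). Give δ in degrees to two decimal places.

sin δ = sin ε · sin λ_s = sin 9.40° × sin 331.8° = -0.077180.
δ = arcsin(-0.077180) = -4.43°.

δ = -4.43°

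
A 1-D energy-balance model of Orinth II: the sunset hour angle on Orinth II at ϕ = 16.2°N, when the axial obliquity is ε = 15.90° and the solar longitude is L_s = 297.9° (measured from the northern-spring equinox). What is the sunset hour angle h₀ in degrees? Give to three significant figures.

h₀ = 85.8°

Solar declination: sin δ = sin ε · sin L_s = sin 15.90° × sin 297.9° = -0.24212, so δ = -14.011°.
cos h₀ = −tan ϕ · tan δ = −tan(+16.2°) × tan(-14.011°) = 0.0725, so h₀ = 1.4982 rad = 85.84°.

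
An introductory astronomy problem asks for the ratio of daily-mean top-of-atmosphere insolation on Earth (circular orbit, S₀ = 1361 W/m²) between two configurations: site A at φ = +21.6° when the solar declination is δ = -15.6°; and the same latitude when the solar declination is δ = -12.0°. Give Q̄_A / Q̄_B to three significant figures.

Q̄_A / Q̄_B ≈ 0.941

— Configuration A (φ=+21.6°):
cos H₀ = −tan(+21.6°) tan(-15.600°) = 0.1105, H₀ = 1.4600 rad.
Bracket: H₀ sin φ sin δ + cos φ cos δ sin H₀ = 1.4600×0.36812×-0.26892 + 0.92978×0.96316×0.99387 = -0.144532 + 0.890037 = 0.745505.
Q̄ = (S₀/π) × [bracket] = (1361/π) × 0.745505 = 322.97 W/m².
— Configuration B (φ=+21.6°):
cos H₀ = −tan(+21.6°) tan(-12.000°) = 0.0842, H₀ = 1.4865 rad.
Bracket: H₀ sin φ sin δ + cos φ cos δ sin H₀ = 1.4865×0.36812×-0.20791 + 0.92978×0.97815×0.99645 = -0.113771 + 0.906236 = 0.792465.
Q̄ = (S₀/π) × [bracket] = (1361/π) × 0.792465 = 343.31 W/m².
Ratio Q̄_A / Q̄_B = 322.97 / 343.31 = 0.9408.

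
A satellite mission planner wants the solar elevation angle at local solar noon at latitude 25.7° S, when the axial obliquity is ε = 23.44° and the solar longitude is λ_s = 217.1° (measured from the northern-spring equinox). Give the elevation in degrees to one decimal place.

Solar declination: sin δ = sin ε · sin λ_s = sin 23.44° × sin 217.1° = -0.23995, so δ = -13.884°.
At local noon the hour angle is zero, so the zenith angle equals |φ − δ| = |-25.7° − (-13.884°)| = 11.816°.
Elevation = 90° − 11.816° = 78.2°.

78.2°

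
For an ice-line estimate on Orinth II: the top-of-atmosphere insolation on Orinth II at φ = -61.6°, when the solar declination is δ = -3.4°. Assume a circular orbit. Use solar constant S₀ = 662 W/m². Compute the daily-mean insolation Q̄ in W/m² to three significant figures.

cos H₀ = −tan(-61.6°) tan(-3.400°) = -0.1099, H₀ = 1.6809 rad.
Bracket: H₀ sin φ sin δ + cos φ cos δ sin H₀ = 1.6809×-0.87965×-0.05931 + 0.47562×0.99824×0.99395 = 0.087696 + 0.471910 = 0.559606.
Q̄ = (S₀/π) × [bracket] = (662/π) × 0.559606 = 117.9 W/m².

Q̄ ≈ 118 W/m²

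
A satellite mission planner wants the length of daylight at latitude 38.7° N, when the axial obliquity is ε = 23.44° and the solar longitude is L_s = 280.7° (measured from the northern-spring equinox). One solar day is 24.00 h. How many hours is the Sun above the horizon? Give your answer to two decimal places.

9.35 h

Solar declination: sin δ = sin ε · sin L_s = sin 23.44° × sin 280.7° = -0.39087, so δ = -23.009°.
cos h₀ = −tan ϕ · tan δ = −tan(+38.7°) × tan(-23.009°) = 0.3402, so h₀ = 1.2237 rad = 70.11°.
Daylight = 2h₀/(2π) × 24.00 h = (1.2237/π) × 24.00 = 9.35 h.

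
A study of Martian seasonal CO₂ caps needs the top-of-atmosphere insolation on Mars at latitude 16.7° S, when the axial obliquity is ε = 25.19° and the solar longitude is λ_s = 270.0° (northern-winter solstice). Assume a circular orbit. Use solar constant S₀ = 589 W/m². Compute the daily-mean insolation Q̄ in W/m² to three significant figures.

Q̄ ≈ 200 W/m²

Solar declination: sin δ = sin ε · sin λ_s = sin 25.19° × sin 270.0° = -0.42562, so δ = -25.190°.
cos H₀ = −tan(-16.7°) tan(-25.190°) = -0.1411, H₀ = 1.7124 rad.
Bracket: H₀ sin φ sin δ + cos φ cos δ sin H₀ = 1.7124×-0.28736×-0.42562 + 0.95782×0.90490×0.98999 = 0.209437 + 0.858055 = 1.067492.
Q̄ = (S₀/π) × [bracket] = (589/π) × 1.067492 = 200.1 W/m².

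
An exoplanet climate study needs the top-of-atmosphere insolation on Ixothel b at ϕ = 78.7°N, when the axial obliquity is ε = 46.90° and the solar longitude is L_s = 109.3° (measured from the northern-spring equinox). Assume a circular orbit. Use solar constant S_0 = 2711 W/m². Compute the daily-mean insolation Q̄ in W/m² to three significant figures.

Solar declination: sin δ = sin ε · sin L_s = sin 46.90° × sin 109.3° = 0.68913, so δ = +43.561°.
cos h₀ = −tan(+78.7°) tan(+43.561°) = -4.7593 ≤ −1 ⇒ polar day, h₀ = π.
Bracket: h₀ sin ϕ sin δ + cos ϕ cos δ sin h₀ = 3.1416×0.98061×0.68913 + 0.19595×0.72464×0.00000 = 2.122992 + 0.000000 = 2.122992.
Q̄ = (S_0/π) × [bracket] = (2711/π) × 2.122992 = 1832 W/m².

Q̄ ≈ 1.83e+03 W/m²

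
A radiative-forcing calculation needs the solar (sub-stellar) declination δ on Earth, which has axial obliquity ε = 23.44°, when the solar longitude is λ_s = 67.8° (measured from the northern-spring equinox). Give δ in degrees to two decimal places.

sin δ = sin ε · sin λ_s = sin 23.44° × sin 67.8° = 0.368301.
δ = arcsin(0.368301) = +21.61°.

δ = +21.61°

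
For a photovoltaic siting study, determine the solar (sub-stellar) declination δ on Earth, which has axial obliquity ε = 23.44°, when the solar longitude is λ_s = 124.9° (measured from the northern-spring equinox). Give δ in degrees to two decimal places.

sin δ = sin ε · sin λ_s = sin 23.44° × sin 124.9° = 0.326247.
δ = arcsin(0.326247) = +19.04°.

δ = +19.04°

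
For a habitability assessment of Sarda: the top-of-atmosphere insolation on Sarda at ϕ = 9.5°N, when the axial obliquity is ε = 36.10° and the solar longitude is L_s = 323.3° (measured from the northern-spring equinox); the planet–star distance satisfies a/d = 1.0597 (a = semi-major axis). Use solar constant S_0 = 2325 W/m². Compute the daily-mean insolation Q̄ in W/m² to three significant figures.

Solar declination: sin δ = sin ε · sin L_s = sin 36.10° × sin 323.3° = -0.35212, so δ = -20.617°.
cos h₀ = −tan(+9.5°) tan(-20.617°) = 0.0630, h₀ = 1.5078 rad.
Bracket: h₀ sin ϕ sin δ + cos ϕ cos δ sin h₀ = 1.5078×0.16505×-0.35212 + 0.98629×0.93596×0.99802 = -0.087629 + 0.921300 = 0.833671.
Inverse-square distance factor (a/d)² = 1.0597² = 1.122964.
Q̄ = (S_0/π) × 1.122964 × [bracket] = (2325/π) × 1.122964 × 0.833671 = 692.8 W/m².

Q̄ ≈ 693 W/m²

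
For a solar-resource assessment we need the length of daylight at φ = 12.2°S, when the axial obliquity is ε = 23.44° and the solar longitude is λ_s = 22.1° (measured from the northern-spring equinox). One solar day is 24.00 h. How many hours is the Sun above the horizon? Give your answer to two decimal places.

11.75 h

Solar declination: sin δ = sin ε · sin λ_s = sin 23.44° × sin 22.1° = 0.14966, so δ = +8.607°.
cos H₀ = −tan φ · tan δ = −tan(-12.2°) × tan(+8.607°) = 0.0327, so H₀ = 1.5381 rad = 88.12°.
Daylight = 2H₀/(2π) × 24.00 h = (1.5381/π) × 24.00 = 11.75 h.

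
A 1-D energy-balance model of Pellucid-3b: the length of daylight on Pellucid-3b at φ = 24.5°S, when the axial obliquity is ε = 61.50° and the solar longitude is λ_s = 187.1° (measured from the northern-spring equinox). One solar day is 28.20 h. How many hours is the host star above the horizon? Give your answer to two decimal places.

Solar declination: sin δ = sin ε · sin λ_s = sin 61.50° × sin 187.1° = -0.10862, so δ = -6.236°.
cos H₀ = −tan φ · tan δ = −tan(-24.5°) × tan(-6.236°) = -0.0498, so H₀ = 1.6206 rad = 92.85°.
Daylight = 2H₀/(2π) × 28.20 h = (1.6206/π) × 28.20 = 14.55 h.

14.55 h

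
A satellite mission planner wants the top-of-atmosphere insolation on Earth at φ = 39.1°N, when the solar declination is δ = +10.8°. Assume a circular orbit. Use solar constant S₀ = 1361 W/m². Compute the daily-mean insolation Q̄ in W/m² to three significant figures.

cos H₀ = −tan(+39.1°) tan(+10.800°) = -0.1550, H₀ = 1.7265 rad.
Bracket: H₀ sin φ sin δ + cos φ cos δ sin H₀ = 1.7265×0.63068×0.18738 + 0.77605×0.98229×0.98791 = 0.204032 + 0.753090 = 0.957122.
Q̄ = (S₀/π) × [bracket] = (1361/π) × 0.957122 = 414.6 W/m².

Q̄ ≈ 415 W/m²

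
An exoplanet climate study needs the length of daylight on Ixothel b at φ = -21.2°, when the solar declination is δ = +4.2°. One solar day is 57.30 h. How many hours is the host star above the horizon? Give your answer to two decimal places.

cos H₀ = −tan φ · tan δ = −tan(-21.2°) × tan(+4.200°) = 0.0285, so H₀ = 1.5423 rad = 88.37°.
Daylight = 2H₀/(2π) × 57.30 h = (1.5423/π) × 57.30 = 28.13 h.

28.13 h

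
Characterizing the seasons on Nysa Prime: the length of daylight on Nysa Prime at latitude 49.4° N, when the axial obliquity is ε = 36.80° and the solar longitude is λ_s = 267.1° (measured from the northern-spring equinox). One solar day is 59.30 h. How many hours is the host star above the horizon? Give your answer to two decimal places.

9.69 h

Solar declination: sin δ = sin ε · sin λ_s = sin 36.80° × sin 267.1° = -0.59826, so δ = -36.745°.
cos H₀ = −tan φ · tan δ = −tan(+49.4°) × tan(-36.745°) = 0.8711, so H₀ = 0.5134 rad = 29.42°.
Daylight = 2H₀/(2π) × 59.30 h = (0.5134/π) × 59.30 = 9.69 h.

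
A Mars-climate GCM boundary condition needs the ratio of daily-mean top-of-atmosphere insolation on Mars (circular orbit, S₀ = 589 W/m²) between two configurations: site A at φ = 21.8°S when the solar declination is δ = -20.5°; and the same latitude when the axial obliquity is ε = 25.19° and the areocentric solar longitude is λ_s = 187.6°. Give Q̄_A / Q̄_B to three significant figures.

— Configuration A (φ=-21.8°):
cos H₀ = −tan(-21.8°) tan(-20.500°) = -0.1495, H₀ = 1.7209 rad.
Bracket: H₀ sin φ sin δ + cos φ cos δ sin H₀ = 1.7209×-0.37137×-0.35021 + 0.92849×0.93667×0.98876 = 0.223816 + 0.859913 = 1.083729.
Q̄ = (S₀/π) × [bracket] = (589/π) × 1.083729 = 203.18 W/m².
— Configuration B (φ=-21.8°):
sin δ = sin 25.19° × sin 187.6° = -0.05629, so δ = -3.227°.
cos H₀ = −tan(-21.8°) tan(-3.227°) = -0.0226, H₀ = 1.5933 rad.
Bracket: H₀ sin φ sin δ + cos φ cos δ sin H₀ = 1.5933×-0.37137×-0.05629 + 0.92849×0.99841×0.99975 = 0.033307 + 0.926782 = 0.960089.
Q̄ = (S₀/π) × [bracket] = (589/π) × 0.960089 = 180.00 W/m².
Ratio Q̄_A / Q̄_B = 203.18 / 180.00 = 1.129.

Q̄_A / Q̄_B ≈ 1.13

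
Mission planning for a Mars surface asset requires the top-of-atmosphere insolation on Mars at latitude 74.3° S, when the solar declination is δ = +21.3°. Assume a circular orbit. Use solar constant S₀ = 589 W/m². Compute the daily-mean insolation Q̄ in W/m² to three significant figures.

cos H₀ = −tan(-74.3°) tan(+21.300°) = 1.3871 ≥ 1 ⇒ polar night, H₀ = 0 and Q̄ = 0.

Q̄ ≈ 0.00 W/m²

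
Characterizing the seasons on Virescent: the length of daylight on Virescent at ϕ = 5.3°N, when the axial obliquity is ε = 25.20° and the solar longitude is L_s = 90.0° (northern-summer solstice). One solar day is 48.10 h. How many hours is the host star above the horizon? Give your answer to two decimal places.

Solar declination: sin δ = sin ε · sin L_s = sin 25.20° × sin 90.0° = 0.42578, so δ = +25.200°.
cos h₀ = −tan ϕ · tan δ = −tan(+5.3°) × tan(+25.200°) = -0.0437, so h₀ = 1.6145 rad = 92.50°.
Daylight = 2h₀/(2π) × 48.10 h = (1.6145/π) × 48.10 = 24.72 h.

24.72 h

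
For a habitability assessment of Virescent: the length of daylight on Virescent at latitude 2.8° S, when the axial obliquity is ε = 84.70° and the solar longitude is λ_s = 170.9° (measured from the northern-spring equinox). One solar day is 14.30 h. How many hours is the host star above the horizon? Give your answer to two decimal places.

Solar declination: sin δ = sin ε · sin λ_s = sin 84.70° × sin 170.9° = 0.15748, so δ = +9.061°.
cos H₀ = −tan φ · tan δ = −tan(-2.8°) × tan(+9.061°) = 0.0078, so H₀ = 1.5630 rad = 89.55°.
Daylight = 2H₀/(2π) × 14.30 h = (1.5630/π) × 14.30 = 7.11 h.

7.11 h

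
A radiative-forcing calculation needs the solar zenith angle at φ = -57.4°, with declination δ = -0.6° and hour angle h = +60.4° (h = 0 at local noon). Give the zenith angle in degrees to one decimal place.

cos θ_z = sin φ sin δ + cos φ cos δ cos h = 0.008822 + 0.266107 = 0.274929.
θ_z = arccos(0.274929) = 74.0°.

θ_z = 74.0°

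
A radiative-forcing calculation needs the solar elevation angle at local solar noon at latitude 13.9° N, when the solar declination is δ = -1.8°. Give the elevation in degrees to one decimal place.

74.3°

At local noon the hour angle is zero, so the zenith angle equals |ϕ − δ| = |+13.9° − (-1.800°)| = 15.700°.
Elevation = 90° − 15.700° = 74.3°.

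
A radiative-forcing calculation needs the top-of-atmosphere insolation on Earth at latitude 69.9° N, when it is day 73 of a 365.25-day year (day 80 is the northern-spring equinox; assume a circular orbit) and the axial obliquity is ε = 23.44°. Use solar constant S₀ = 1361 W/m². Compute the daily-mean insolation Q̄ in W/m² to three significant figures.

Q̄ ≈ 119 W/m²

Solar longitude: λ_s = 360° × (73 − 80)/365.25 = -6.899°, i.e. -6.899° + 360° = 353.101°.
sin δ = sin 23.44° × sin 353.101° = -0.04778, so δ = -2.739°.
cos H₀ = −tan(+69.9°) tan(-2.739°) = 0.1307, H₀ = 1.4397 rad.
Bracket: H₀ sin φ sin δ + cos φ cos δ sin H₀ = 1.4397×0.93909×-0.04778 + 0.34366×0.99886×0.99142 = -0.064599 + 0.340323 = 0.275724.
Q̄ = (S₀/π) × [bracket] = (1361/π) × 0.275724 = 119.4 W/m².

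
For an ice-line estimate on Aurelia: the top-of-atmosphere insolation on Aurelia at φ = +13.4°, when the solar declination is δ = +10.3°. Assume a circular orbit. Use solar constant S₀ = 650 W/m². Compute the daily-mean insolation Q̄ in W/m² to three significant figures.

cos H₀ = −tan(+13.4°) tan(+10.300°) = -0.0433, H₀ = 1.6141 rad.
Bracket: H₀ sin φ sin δ + cos φ cos δ sin H₀ = 1.6141×0.23175×0.17880 + 0.97278×0.98389×0.99906 = 0.066883 + 0.956209 = 1.023092.
Q̄ = (S₀/π) × [bracket] = (650/π) × 1.023092 = 211.7 W/m².

Q̄ ≈ 212 W/m²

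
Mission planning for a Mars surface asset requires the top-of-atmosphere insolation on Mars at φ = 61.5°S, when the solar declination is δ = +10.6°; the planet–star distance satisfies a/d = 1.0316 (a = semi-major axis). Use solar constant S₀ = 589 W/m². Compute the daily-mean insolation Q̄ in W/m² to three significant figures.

Q̄ ≈ 48.5 W/m²

cos H₀ = −tan(-61.5°) tan(+10.600°) = 0.3447, H₀ = 1.2189 rad.
Bracket: H₀ sin φ sin δ + cos φ cos δ sin H₀ = 1.2189×-0.87882×0.18395 + 0.47716×0.98294×0.93872 = -0.197046 + 0.440278 = 0.243232.
Inverse-square distance factor (a/d)² = 1.0316² = 1.064199.
Q̄ = (S₀/π) × 1.064199 × [bracket] = (589/π) × 1.064199 × 0.243232 = 48.53 W/m².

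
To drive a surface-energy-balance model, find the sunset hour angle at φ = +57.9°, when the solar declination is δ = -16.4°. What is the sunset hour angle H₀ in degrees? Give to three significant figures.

cos H₀ = −tan φ · tan δ = −tan(+57.9°) × tan(-16.400°) = 0.4692, so H₀ = 1.0824 rad = 62.02°.

H₀ = 62.0°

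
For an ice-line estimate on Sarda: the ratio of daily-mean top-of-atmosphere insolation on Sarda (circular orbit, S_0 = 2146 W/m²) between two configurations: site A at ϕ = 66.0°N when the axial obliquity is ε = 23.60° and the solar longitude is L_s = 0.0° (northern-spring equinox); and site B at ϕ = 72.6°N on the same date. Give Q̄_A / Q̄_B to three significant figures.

Q̄_A / Q̄_B ≈ 1.36

— Configuration A (ϕ=+66.0°):
Solar declination: sin δ = sin ε · sin L_s = sin 23.60° × sin 0.0° = 0.00000, so δ = +0.000°.
cos h₀ = −tan(+66.0°) tan(+0.000°) = -0.0000, h₀ = 1.5708 rad.
Bracket: h₀ sin ϕ sin δ + cos ϕ cos δ sin h₀ = 1.5708×0.91355×0.00000 + 0.40674×1.00000×1.00000 = 0.000000 + 0.406740 = 0.406740.
Q̄ = (S_0/π) × [bracket] = (2146/π) × 0.406740 = 277.84 W/m².
— Configuration B (ϕ=+72.6°):
cos h₀ = −tan(+72.6°) tan(+0.000°) = -0.0000, h₀ = 1.5708 rad.
Bracket: h₀ sin ϕ sin δ + cos ϕ cos δ sin h₀ = 1.5708×0.95424×0.00000 + 0.29904×1.00000×1.00000 = 0.000000 + 0.299040 = 0.299040.
Q̄ = (S_0/π) × [bracket] = (2146/π) × 0.299040 = 204.27 W/m².
Ratio Q̄_A / Q̄_B = 277.84 / 204.27 = 1.360.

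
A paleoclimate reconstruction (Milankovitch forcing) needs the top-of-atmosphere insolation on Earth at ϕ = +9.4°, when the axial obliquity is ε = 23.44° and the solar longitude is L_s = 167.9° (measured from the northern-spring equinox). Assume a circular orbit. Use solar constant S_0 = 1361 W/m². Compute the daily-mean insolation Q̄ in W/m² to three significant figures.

Solar declination: sin δ = sin ε · sin L_s = sin 23.44° × sin 167.9° = 0.08338, so δ = +4.783°.
cos h₀ = −tan(+9.4°) tan(+4.783°) = -0.0139, h₀ = 1.5846 rad.
Bracket: h₀ sin ϕ sin δ + cos ϕ cos δ sin h₀ = 1.5846×0.16333×0.08338 + 0.98657×0.99652×0.99990 = 0.021580 + 0.983038 = 1.004618.
Q̄ = (S_0/π) × [bracket] = (1361/π) × 1.004618 = 435.2 W/m².

Q̄ ≈ 435 W/m²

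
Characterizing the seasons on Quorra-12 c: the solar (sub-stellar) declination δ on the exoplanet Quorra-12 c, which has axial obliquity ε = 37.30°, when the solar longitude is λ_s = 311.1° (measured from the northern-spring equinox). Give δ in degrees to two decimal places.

δ = -27.17°

sin δ = sin ε · sin λ_s = sin 37.30° × sin 311.1° = -0.456651.
δ = arcsin(-0.456651) = -27.17°.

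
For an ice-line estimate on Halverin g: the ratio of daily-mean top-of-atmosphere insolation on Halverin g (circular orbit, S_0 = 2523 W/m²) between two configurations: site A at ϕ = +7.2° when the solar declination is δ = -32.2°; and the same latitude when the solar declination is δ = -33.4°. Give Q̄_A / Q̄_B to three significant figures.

Q̄_A / Q̄_B ≈ 1.02

— Configuration A (ϕ=+7.2°):
cos h₀ = −tan(+7.2°) tan(-32.200°) = 0.0796, h₀ = 1.4912 rad.
Bracket: h₀ sin ϕ sin δ + cos ϕ cos δ sin h₀ = 1.4912×0.12533×-0.53288 + 0.99211×0.84619×0.99683 = -0.099591 + 0.836852 = 0.737261.
Q̄ = (S_0/π) × [bracket] = (2523/π) × 0.737261 = 592.09 W/m².
— Configuration B (ϕ=+7.2°):
cos h₀ = −tan(+7.2°) tan(-33.400°) = 0.0833, h₀ = 1.4874 rad.
Bracket: h₀ sin ϕ sin δ + cos ϕ cos δ sin h₀ = 1.4874×0.12533×-0.55048 + 0.99211×0.83485×0.99652 = -0.102618 + 0.825381 = 0.722763.
Q̄ = (S_0/π) × [bracket] = (2523/π) × 0.722763 = 580.45 W/m².
Ratio Q̄_A / Q̄_B = 592.09 / 580.45 = 1.020.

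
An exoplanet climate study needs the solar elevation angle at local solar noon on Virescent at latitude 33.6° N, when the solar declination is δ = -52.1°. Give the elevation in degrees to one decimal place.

At local noon the hour angle is zero, so the zenith angle equals |ϕ − δ| = |+33.6° − (-52.100°)| = 85.700°.
Elevation = 90° − 85.700° = 4.3°.

4.3°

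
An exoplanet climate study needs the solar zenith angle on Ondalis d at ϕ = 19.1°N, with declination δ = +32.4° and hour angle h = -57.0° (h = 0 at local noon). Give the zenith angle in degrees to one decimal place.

cos θ_z = sin ϕ sin δ + cos ϕ cos δ cos h = 0.175332 + 0.434538 = 0.609870.
θ_z = arccos(0.609870) = 52.4°.

θ_z = 52.4°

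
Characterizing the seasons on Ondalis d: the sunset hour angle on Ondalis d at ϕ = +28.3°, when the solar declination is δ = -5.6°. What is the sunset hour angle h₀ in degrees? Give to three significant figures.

cos h₀ = −tan ϕ · tan δ = −tan(+28.3°) × tan(-5.600°) = 0.0528, so h₀ = 1.5180 rad = 86.97°.

h₀ = 87.0°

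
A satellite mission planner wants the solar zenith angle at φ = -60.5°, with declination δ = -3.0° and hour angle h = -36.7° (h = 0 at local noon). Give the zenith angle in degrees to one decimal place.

θ_z = 63.9°

cos θ_z = sin φ sin δ + cos φ cos δ cos h = 0.045551 + 0.394272 = 0.439823.
θ_z = arccos(0.439823) = 63.9°.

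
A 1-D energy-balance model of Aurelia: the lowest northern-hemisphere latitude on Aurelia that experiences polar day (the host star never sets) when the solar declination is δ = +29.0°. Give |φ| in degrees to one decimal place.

|φ| = 61.0°

Polar day requires cos H₀ = −tan φ tan δ ≤ −1, i.e. tan φ tan δ ≥ 1.
The boundary is |tan φ| · |tan δ| = 1, so |φ| = 90° − |δ| = 90° − 29.0° = 61.0° in the northern hemisphere.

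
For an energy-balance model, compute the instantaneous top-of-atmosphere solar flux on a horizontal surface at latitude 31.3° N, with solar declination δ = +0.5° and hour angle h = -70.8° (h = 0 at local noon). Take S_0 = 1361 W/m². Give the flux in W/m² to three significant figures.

389 W/m²

cos θ_z = sin ϕ sin δ + cos ϕ cos δ cos h = 0.004534 + 0.280992 = 0.285526.
Flux = S_0 · cos θ_z = 1361 × 0.285526 = 388.6 W/m².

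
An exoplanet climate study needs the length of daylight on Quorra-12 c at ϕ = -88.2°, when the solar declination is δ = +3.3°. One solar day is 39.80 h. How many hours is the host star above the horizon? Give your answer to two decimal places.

0.00 h

cos h₀ = −tan ϕ · tan δ = 1.8348 ≥ 1, so the host star never rises (polar night) and h₀ = 0.
Daylight = 2h₀/(2π) × 39.80 h = (0.0000/π) × 39.80 = 0.00 h.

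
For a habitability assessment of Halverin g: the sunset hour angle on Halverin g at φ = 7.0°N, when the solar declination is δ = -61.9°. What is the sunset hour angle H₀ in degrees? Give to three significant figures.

cos H₀ = −tan φ · tan δ = −tan(+7.0°) × tan(-61.900°) = 0.2300, so H₀ = 1.3388 rad = 76.71°.

H₀ = 76.7°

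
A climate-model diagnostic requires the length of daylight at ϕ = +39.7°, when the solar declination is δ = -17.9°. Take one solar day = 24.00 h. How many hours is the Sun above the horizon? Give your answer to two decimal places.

cos h₀ = −tan ϕ · tan δ = −tan(+39.7°) × tan(-17.900°) = 0.2682, so h₀ = 1.2993 rad = 74.45°.
Daylight = 2h₀/(2π) × 24.00 h = (1.2993/π) × 24.00 = 9.93 h.

9.93 h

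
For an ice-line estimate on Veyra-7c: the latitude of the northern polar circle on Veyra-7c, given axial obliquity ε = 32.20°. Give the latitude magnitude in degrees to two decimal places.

The polar circle is the lowest latitude that experiences at least one full rotation of continuous daylight at the northern-summer solstice; it lies at |φ| = 90° − ε = 90° − 32.20° = 57.80°.

57.80°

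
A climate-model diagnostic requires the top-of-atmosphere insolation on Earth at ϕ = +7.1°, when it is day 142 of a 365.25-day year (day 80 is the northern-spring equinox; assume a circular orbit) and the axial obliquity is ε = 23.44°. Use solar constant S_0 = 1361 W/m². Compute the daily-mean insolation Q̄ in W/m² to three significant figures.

Solar longitude: L_s = 360° × (142 − 80)/365.25 = 61.109°.
sin δ = sin 23.44° × sin 61.109° = 0.34828, so δ = +20.382°.
cos h₀ = −tan(+7.1°) tan(+20.382°) = -0.0463, h₀ = 1.6171 rad.
Bracket: h₀ sin ϕ sin δ + cos ϕ cos δ sin h₀ = 1.6171×0.12360×0.34828 + 0.99233×0.93739×0.99893 = 0.069612 + 0.929205 = 0.998817.
Q̄ = (S_0/π) × [bracket] = (1361/π) × 0.998817 = 432.7 W/m².

Q̄ ≈ 433 W/m²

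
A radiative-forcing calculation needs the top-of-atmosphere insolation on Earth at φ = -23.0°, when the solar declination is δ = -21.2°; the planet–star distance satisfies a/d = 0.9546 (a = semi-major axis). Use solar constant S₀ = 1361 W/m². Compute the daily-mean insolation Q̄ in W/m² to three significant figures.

Q̄ ≈ 431 W/m²

cos H₀ = −tan(-23.0°) tan(-21.200°) = -0.1646, H₀ = 1.7362 rad.
Bracket: H₀ sin φ sin δ + cos φ cos δ sin H₀ = 1.7362×-0.39073×-0.36162 + 0.92050×0.93232×0.98635 = 0.245318 + 0.846486 = 1.091804.
Inverse-square distance factor (a/d)² = 0.9546² = 0.911261.
Q̄ = (S₀/π) × 0.911261 × [bracket] = (1361/π) × 0.911261 × 1.091804 = 431.0 W/m².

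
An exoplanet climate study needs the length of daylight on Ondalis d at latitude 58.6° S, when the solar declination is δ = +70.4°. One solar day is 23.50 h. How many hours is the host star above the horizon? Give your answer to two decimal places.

cos H₀ = −tan φ · tan δ = 4.6008 ≥ 1, so the host star never rises (polar night) and H₀ = 0.
Daylight = 2H₀/(2π) × 23.50 h = (0.0000/π) × 23.50 = 0.00 h.

0.00 h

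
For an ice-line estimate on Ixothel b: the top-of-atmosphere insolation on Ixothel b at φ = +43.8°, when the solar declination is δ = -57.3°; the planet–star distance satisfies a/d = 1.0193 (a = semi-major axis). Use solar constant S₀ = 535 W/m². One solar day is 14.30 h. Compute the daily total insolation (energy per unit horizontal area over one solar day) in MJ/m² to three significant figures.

0.00 MJ/m²

cos H₀ = −tan(+43.8°) tan(-57.300°) = 1.4937 ≥ 1 ⇒ polar night, H₀ = 0 and Q̄ = 0.
Inverse-square distance factor (a/d)² = 1.0193² = 1.038972.
Daily total = Q̄ × 14.30 h × 3600 s/h = 0.00 MJ/m².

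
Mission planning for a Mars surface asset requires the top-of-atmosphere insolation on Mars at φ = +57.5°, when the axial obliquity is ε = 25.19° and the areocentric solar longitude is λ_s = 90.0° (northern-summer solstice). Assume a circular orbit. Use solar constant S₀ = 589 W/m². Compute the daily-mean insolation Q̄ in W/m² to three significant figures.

sin δ = sin 25.19° × sin 90.0° = 0.42562, so δ = +25.190°.
cos H₀ = −tan(+57.5°) tan(+25.190°) = -0.7383, H₀ = 2.4013 rad.
Bracket: H₀ sin φ sin δ + cos φ cos δ sin H₀ = 2.4013×0.84339×0.42562 + 0.53730×0.90490×0.67447 = 0.861979 + 0.327929 = 1.189908.
Q̄ = (S₀/π) × [bracket] = (589/π) × 1.189908 = 223.1 W/m².

Q̄ ≈ 223 W/m²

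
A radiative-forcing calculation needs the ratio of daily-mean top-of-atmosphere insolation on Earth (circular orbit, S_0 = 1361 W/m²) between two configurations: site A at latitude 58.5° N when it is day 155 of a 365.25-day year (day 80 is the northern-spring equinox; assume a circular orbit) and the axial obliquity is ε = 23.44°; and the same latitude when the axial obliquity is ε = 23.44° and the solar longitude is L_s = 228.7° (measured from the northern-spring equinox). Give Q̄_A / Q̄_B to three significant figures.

Q̄_A / Q̄_B ≈ 6.72

— Configuration A (ϕ=+58.5°):
Solar longitude: L_s = 360° × (155 − 80)/365.25 = 73.922°.
sin δ = sin 23.44° × sin 73.922° = 0.38223, so δ = +22.472°.
cos h₀ = −tan(+58.5°) tan(+22.472°) = -0.6750, h₀ = 2.3118 rad.
Bracket: h₀ sin ϕ sin δ + cos ϕ cos δ sin h₀ = 2.3118×0.85264×0.38223 + 0.52250×0.92407×0.73782 = 0.753426 + 0.356239 = 1.109665.
Q̄ = (S_0/π) × [bracket] = (1361/π) × 1.109665 = 480.73 W/m².
— Configuration B (ϕ=+58.5°):
Solar declination: sin δ = sin ε · sin L_s = sin 23.44° × sin 228.7° = -0.29884, so δ = -17.388°.
cos h₀ = −tan(+58.5°) tan(-17.388°) = 0.5110, h₀ = 1.0344 rad.
Bracket: h₀ sin ϕ sin δ + cos ϕ cos δ sin h₀ = 1.0344×0.85264×-0.29884 + 0.52250×0.95430×0.85957 = -0.263568 + 0.428600 = 0.165032.
Q̄ = (S_0/π) × [bracket] = (1361/π) × 0.165032 = 71.495 W/m².
Ratio Q̄_A / Q̄_B = 480.73 / 71.495 = 6.724.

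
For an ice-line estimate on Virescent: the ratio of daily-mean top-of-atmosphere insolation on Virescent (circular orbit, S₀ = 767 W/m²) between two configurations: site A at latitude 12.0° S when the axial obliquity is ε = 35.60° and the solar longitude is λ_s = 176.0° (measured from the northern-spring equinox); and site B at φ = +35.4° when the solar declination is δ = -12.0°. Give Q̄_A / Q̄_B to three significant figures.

Q̄_A / Q̄_B ≈ 1.56

— Configuration A (φ=-12.0°):
Solar declination: sin δ = sin ε · sin λ_s = sin 35.60° × sin 176.0° = 0.04061, so δ = +2.327°.
cos H₀ = −tan(-12.0°) tan(+2.327°) = 0.0086, H₀ = 1.5622 rad.
Bracket: H₀ sin φ sin δ + cos φ cos δ sin H₀ = 1.5622×-0.20791×0.04061 + 0.97815×0.99918×0.99996 = -0.013190 + 0.977309 = 0.964119.
Q̄ = (S₀/π) × [bracket] = (767/π) × 0.964119 = 235.38 W/m².
— Configuration B (φ=+35.4°):
cos H₀ = −tan(+35.4°) tan(-12.000°) = 0.1511, H₀ = 1.4192 rad.
Bracket: H₀ sin φ sin δ + cos φ cos δ sin H₀ = 1.4192×0.57928×-0.20791 + 0.81513×0.97815×0.98853 = -0.170926 + 0.788174 = 0.617248.
Q̄ = (S₀/π) × [bracket] = (767/π) × 0.617248 = 150.70 W/m².
Ratio Q̄_A / Q̄_B = 235.38 / 150.70 = 1.562.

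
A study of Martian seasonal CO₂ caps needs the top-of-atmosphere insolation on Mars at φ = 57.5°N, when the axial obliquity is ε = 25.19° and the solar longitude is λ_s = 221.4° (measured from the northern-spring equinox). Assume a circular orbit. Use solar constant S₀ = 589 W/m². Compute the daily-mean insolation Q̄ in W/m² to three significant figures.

Q̄ ≈ 37.2 W/m²

Solar declination: sin δ = sin ε · sin λ_s = sin 25.19° × sin 221.4° = -0.28147, so δ = -16.348°.
cos H₀ = −tan(+57.5°) tan(-16.348°) = 0.4604, H₀ = 1.0923 rad.
Bracket: H₀ sin φ sin δ + cos φ cos δ sin H₀ = 1.0923×0.84339×-0.28147 + 0.53730×0.95957×0.88769 = -0.259300 + 0.457673 = 0.198373.
Q̄ = (S₀/π) × [bracket] = (589/π) × 0.198373 = 37.19 W/m².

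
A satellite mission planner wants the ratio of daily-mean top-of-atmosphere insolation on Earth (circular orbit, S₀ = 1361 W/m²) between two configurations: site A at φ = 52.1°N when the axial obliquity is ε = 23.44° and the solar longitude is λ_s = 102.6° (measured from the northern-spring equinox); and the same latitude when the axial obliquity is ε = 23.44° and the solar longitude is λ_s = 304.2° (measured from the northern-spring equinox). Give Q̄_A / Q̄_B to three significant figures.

— Configuration A (φ=+52.1°):
Solar declination: sin δ = sin ε · sin λ_s = sin 23.44° × sin 102.6° = 0.38821, so δ = +22.843°.
cos H₀ = −tan(+52.1°) tan(+22.843°) = -0.5411, H₀ = 2.1426 rad.
Bracket: H₀ sin φ sin δ + cos φ cos δ sin H₀ = 2.1426×0.78908×0.38821 + 0.61429×0.92157×0.84095 = 0.656340 + 0.476071 = 1.132411.
Q̄ = (S₀/π) × [bracket] = (1361/π) × 1.132411 = 490.58 W/m².
— Configuration B (φ=+52.1°):
Solar declination: sin δ = sin ε · sin λ_s = sin 23.44° × sin 304.2° = -0.32900, so δ = -19.208°.
cos H₀ = −tan(+52.1°) tan(-19.208°) = 0.4475, H₀ = 1.1068 rad.
Bracket: H₀ sin φ sin δ + cos φ cos δ sin H₀ = 1.1068×0.78908×-0.32900 + 0.61429×0.94433×0.89426 = -0.287333 + 0.518753 = 0.231420.
Q̄ = (S₀/π) × [bracket] = (1361/π) × 0.231420 = 100.26 W/m².
Ratio Q̄_A / Q̄_B = 490.58 / 100.26 = 4.893.

Q̄_A / Q̄_B ≈ 4.89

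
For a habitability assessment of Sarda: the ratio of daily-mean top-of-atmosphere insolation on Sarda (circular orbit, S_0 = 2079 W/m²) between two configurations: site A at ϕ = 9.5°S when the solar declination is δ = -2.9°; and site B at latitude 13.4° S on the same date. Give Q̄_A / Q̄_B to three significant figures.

— Configuration A (ϕ=-9.5°):
cos h₀ = −tan(-9.5°) tan(-2.900°) = -0.0085, h₀ = 1.5793 rad.
Bracket: h₀ sin ϕ sin δ + cos ϕ cos δ sin h₀ = 1.5793×-0.16505×-0.05059 + 0.98629×0.99872×0.99996 = 0.013187 + 0.984988 = 0.998175.
Q̄ = (S_0/π) × [bracket] = (2079/π) × 0.998175 = 660.56 W/m².
— Configuration B (ϕ=-13.4°):
cos h₀ = −tan(-13.4°) tan(-2.900°) = -0.0121, h₀ = 1.5829 rad.
Bracket: h₀ sin ϕ sin δ + cos ϕ cos δ sin h₀ = 1.5829×-0.23175×-0.05059 + 0.97278×0.99872×0.99993 = 0.018558 + 0.971467 = 0.990025.
Q̄ = (S_0/π) × [bracket] = (2079/π) × 0.990025 = 655.17 W/m².
Ratio Q̄_A / Q̄_B = 660.56 / 655.17 = 1.008.

Q̄_A / Q̄_B ≈ 1.01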